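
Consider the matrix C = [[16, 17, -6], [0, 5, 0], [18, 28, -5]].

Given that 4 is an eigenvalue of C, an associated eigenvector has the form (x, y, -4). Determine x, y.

-2, 0

We need (C - 4I)v = 0.
C - 4I = [[12, 17, -6], [0, 1, 0], [18, 28, -9]].
Row 1: (12)·x + (17)·y + (-6)·-4 = 0
Row 2: (0)·x + (1)·y + (0)·-4 = 0
Row 3: (18)·x + (28)·y + (-9)·-4 = 0
Solving gives x = -2, y = 0.
Check: C·(-2, 0, -4) = (-8, 0, -16) = 4·(-2, 0, -4).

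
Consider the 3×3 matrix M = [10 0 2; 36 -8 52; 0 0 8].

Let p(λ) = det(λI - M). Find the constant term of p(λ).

640

p(λ) = λ^3 - 10λ^2 - 64λ + 640.
The constant term is 640.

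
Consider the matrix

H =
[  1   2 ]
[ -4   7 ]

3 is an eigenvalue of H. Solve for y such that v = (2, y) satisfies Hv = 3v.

We need (H - 3I)v = 0.
H - 3I = [[-2, 2], [-4, 4]].
Row 1: (-2)·2 + (2)·y = 0
Row 2: (-4)·2 + (4)·y = 0
Solving gives y = 2.
Check: H·(2, 2) = (6, 6) = 3·(2, 2).

2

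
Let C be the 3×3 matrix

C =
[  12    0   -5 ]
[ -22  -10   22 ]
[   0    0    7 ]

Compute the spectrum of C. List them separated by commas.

-10, 7, 12

Set up det(tI - C) = 0.
Cofactor expansion gives p(t) = t^3 - 9t^2 - 106t + 840.
Try t = -10: p(-10) = 0, so -10 is a root.
Factor out (t + 10): p(t) = (t + 10)·(t^2 - 19t + 84).
The quadratic factors as (t - 7)·(t - 12).
Eigenvalues: -10, 7, 12.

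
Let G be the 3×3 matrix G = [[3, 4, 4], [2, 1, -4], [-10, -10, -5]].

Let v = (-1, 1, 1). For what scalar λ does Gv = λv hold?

-5

Compute Gv: G·(-1, 1, 1) = (5, -5, -5).
Since Gv = λv, compare component 1: 5 = λ·-1, so λ = -5.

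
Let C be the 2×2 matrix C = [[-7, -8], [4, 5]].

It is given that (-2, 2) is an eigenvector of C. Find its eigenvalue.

Compute Cv: C·(-2, 2) = (-2, 2).
Since Cv = λv, compare component 1: -2 = λ·-2, so λ = 1.

1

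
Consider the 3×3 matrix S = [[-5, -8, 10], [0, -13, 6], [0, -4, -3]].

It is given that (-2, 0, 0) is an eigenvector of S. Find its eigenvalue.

Compute Sv: S·(-2, 0, 0) = (10, 0, 0).
Since Sv = λv, compare component 1: 10 = λ·-2, so λ = -5.

-5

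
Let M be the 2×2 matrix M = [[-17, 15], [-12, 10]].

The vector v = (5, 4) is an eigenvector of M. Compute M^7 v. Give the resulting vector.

First find the eigenvalue: Mv = (-25, -20) = -5·(5, 4), so λ = -5.
Then M^7 v = λ^7·v = (-5)^7·(5, 4) = -78125·(5, 4) = (-390625, -312500).

(-390625, -312500)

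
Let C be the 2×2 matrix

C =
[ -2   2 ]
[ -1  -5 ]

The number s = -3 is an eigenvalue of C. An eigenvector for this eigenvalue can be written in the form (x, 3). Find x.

-6

We need (C + 3I)v = 0.
C + 3I = [[1, 2], [-1, -2]].
Row 1: (1)·x + (2)·3 = 0
Row 2: (-1)·x + (-2)·3 = 0
Solving gives x = -6.
Check: C·(-6, 3) = (18, -9) = -3·(-6, 3).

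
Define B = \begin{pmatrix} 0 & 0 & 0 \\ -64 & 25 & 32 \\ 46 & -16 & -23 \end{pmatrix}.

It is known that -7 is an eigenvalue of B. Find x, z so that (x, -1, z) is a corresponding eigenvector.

0, 1

We need (B + 7I)v = 0.
B + 7I = [[7, 0, 0], [-64, 32, 32], [46, -16, -16]].
Row 1: (7)·x + (0)·-1 + (0)·z = 0
Row 2: (-64)·x + (32)·-1 + (32)·z = 0
Row 3: (46)·x + (-16)·-1 + (-16)·z = 0
Solving gives x = 0, z = 1.
Check: B·(0, -1, 1) = (0, 7, -7) = -7·(0, -1, 1).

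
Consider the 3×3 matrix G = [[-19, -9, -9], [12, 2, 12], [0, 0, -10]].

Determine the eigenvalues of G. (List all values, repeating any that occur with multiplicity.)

-10, -10, -7

Compute the characteristic polynomial p(lambda) = det(lambda·I - G).
Expanding along the first row, p(lambda) = lambda^3 + 27·lambda^2 + 240·lambda + 700.
Rational-root test: lambda = -7 gives p(-7) = 0.
Factor out (lambda + 7): p(lambda) = (lambda + 7)·(lambda^2 + 20·lambda + 100).
The quadratic factor is (lambda + 10)^2.
Eigenvalues: -10, -10, -7.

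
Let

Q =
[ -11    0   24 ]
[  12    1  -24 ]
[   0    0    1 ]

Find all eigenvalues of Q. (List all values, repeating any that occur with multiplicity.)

-11, 1, 1

Set up det(μI - Q) = 0.
Expanding along the first row, p(μ) = μ^3 + 9μ^2 - 21μ + 11.
Try μ = 1: p(1) = 0, so 1 is a root.
Dividing by (μ - 1) leaves μ^2 + 10μ - 11.
The quadratic factors as (μ + 11)·(μ - 1).
Eigenvalues: -11, 1, 1.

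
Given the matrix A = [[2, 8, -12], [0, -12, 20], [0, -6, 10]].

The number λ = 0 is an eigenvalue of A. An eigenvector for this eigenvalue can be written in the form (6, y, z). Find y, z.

-15, -9

We need (A)v = 0.
A = [[2, 8, -12], [0, -12, 20], [0, -6, 10]].
Row 1: (2)·6 + (8)·y + (-12)·z = 0
Row 2: (0)·6 + (-12)·y + (20)·z = 0
Row 3: (0)·6 + (-6)·y + (10)·z = 0
Solving gives y = -15, z = -9.
Check: A·(6, -15, -9) = (0, 0, 0) = 0·(6, -15, -9).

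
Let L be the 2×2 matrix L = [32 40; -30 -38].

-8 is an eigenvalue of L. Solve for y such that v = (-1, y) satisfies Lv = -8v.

We need (L + 8I)v = 0.
L + 8I = [[40, 40], [-30, -30]].
Row 1: (40)·-1 + (40)·y = 0
Row 2: (-30)·-1 + (-30)·y = 0
Solving gives y = 1.
Check: L·(-1, 1) = (8, -8) = -8·(-1, 1).

1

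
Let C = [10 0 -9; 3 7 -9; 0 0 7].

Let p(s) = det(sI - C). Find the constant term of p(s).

-490

p(s) = s^3 - 24s^2 + 189s - 490.
The constant term is -490.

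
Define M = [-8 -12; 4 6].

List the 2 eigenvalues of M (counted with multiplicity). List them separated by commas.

-2, 0

det(M - λI) = (-8 - λ)(6 - λ) - (-12)·(4) = λ^2 + 2λ.
This factors as (λ + 2)·λ = 0.
Eigenvalues: -2, 0.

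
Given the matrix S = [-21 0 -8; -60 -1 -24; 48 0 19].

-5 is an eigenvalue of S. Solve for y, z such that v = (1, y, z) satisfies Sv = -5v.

We need (S + 5I)v = 0.
S + 5I = [[-16, 0, -8], [-60, 4, -24], [48, 0, 24]].
Row 1: (-16)·1 + (0)·y + (-8)·z = 0
Row 2: (-60)·1 + (4)·y + (-24)·z = 0
Row 3: (48)·1 + (0)·y + (24)·z = 0
Solving gives y = 3, z = -2.
Check: S·(1, 3, -2) = (-5, -15, 10) = -5·(1, 3, -2).

3, -2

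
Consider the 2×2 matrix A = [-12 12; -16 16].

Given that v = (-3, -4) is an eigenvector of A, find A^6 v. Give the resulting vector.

(-12288, -16384)

First find the eigenvalue: Av = (-12, -16) = 4·(-3, -4), so λ = 4.
Then A^6 v = λ^6·v = 4^6·(-3, -4) = 4096·(-3, -4) = (-12288, -16384).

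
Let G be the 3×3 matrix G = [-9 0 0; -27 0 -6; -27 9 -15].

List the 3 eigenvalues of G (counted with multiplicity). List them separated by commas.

-9, -9, -6

Compute the characteristic polynomial p(μ) = det(μI - G).
Expanding along the first row, p(μ) = μ^3 + 24μ^2 + 189μ + 486.
Since p(-6) = 0, μ = -6 is a root.
Factor out (μ + 6): p(μ) = (μ + 6)·(μ^2 + 18μ + 81).
The quadratic factor is (μ + 9)^2.
Eigenvalues: -9, -9, -6.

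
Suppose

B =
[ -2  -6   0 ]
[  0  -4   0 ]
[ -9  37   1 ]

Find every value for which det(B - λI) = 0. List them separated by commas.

-4, -2, 1

Set up det(λI - B) = 0.
Expanding the 3×3 determinant: p(λ) = λ^3 + 5λ^2 + 2λ - 8.
Rational-root test: λ = 1 gives p(1) = 0.
Dividing by (λ - 1) leaves λ^2 + 6λ + 8.
The quadratic factors as (λ + 4)·(λ + 2).
Eigenvalues: -4, -2, 1.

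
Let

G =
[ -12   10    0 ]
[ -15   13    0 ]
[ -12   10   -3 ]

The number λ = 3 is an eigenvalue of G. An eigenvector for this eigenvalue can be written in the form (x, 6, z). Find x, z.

4, 2

We need (G - 3I)v = 0.
G - 3I = [[-15, 10, 0], [-15, 10, 0], [-12, 10, -6]].
Row 1: (-15)·x + (10)·6 + (0)·z = 0
Row 2: (-15)·x + (10)·6 + (0)·z = 0
Row 3: (-12)·x + (10)·6 + (-6)·z = 0
Solving gives x = 4, z = 2.
Check: G·(4, 6, 2) = (12, 18, 6) = 3·(4, 6, 2).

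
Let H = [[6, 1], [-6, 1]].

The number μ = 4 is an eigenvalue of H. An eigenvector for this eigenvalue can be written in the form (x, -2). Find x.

1

We need (H - 4I)v = 0.
H - 4I = [[2, 1], [-6, -3]].
Row 1: (2)·x + (1)·-2 = 0
Row 2: (-6)·x + (-3)·-2 = 0
Solving gives x = 1.
Check: H·(1, -2) = (4, -8) = 4·(1, -2).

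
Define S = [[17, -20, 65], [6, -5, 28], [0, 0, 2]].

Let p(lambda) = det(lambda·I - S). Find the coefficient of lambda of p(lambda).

p(lambda) = lambda^3 - 14·lambda^2 + 59·lambda - 70.
The coefficient of lambda is 59.

59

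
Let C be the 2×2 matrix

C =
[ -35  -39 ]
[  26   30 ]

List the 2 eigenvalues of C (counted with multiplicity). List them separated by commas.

det(C - sI) = (-35 - s)(30 - s) - (-39)·(26) = s^2 + 5s - 36.
This factors as (s + 9)·(s - 4) = 0.
Eigenvalues: -9, 4.

-9, 4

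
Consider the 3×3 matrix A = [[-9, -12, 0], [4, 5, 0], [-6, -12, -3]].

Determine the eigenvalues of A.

-3, -3, -1

Set up det(rI - A) = 0.
Expanding along the first row, p(r) = r^3 + 7r^2 + 15r + 9.
Since p(-1) = 0, r = -1 is a root.
Factor out (r + 1): p(r) = (r + 1)·(r^2 + 6r + 9).
The quadratic factor is (r + 3)^2.
Eigenvalues: -3, -3, -1.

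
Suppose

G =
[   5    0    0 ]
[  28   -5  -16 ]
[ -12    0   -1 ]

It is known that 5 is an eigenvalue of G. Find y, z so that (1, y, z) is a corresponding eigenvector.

We need (G - 5I)v = 0.
G - 5I = [[0, 0, 0], [28, -10, -16], [-12, 0, -6]].
Row 1: (0)·1 + (0)·y + (0)·z = 0
Row 2: (28)·1 + (-10)·y + (-16)·z = 0
Row 3: (-12)·1 + (0)·y + (-6)·z = 0
Solving gives y = 6, z = -2.
Check: G·(1, 6, -2) = (5, 30, -10) = 5·(1, 6, -2).

6, -2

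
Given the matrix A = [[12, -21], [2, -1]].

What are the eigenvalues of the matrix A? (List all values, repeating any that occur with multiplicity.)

5, 6

det(A - μI) = (12 - μ)(-1 - μ) - (-21)·(2) = μ^2 - 11μ + 30.
This factors as (μ - 5)·(μ - 6) = 0.
Eigenvalues: 5, 6.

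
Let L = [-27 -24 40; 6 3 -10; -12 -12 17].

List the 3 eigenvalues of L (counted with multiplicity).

-3, -3, -1

Set up det(lambda·I - L) = 0.
Cofactor expansion gives p(lambda) = lambda^3 + 7·lambda^2 + 15·lambda + 9.
Rational-root test: lambda = -1 gives p(-1) = 0.
Dividing by (lambda + 1) leaves lambda^2 + 6·lambda + 9.
The quadratic factor is (lambda + 3)^2.
Eigenvalues: -3, -3, -1.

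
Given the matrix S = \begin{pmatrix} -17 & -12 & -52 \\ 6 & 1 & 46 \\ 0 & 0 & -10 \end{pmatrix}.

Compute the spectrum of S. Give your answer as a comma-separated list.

-11, -10, -5

The characteristic polynomial is p(t) = det(tI - S).
Expanding the 3×3 determinant: p(t) = t^3 + 26t^2 + 215t + 550.
Since p(-10) = 0, t = -10 is a root.
Factor out (t + 10): p(t) = (t + 10)·(t^2 + 16t + 55).
The quadratic factors as (t + 11)·(t + 5).
Eigenvalues: -11, -10, -5.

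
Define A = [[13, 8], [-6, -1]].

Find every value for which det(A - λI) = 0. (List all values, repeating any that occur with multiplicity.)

det(A - rI) = (13 - r)(-1 - r) - (8)·(-6) = r^2 - 12r + 35.
This factors as (r - 5)·(r - 7) = 0.
Eigenvalues: 5, 7.

5, 7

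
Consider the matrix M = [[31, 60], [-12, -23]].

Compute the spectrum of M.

det(M - rI) = (31 - r)(-23 - r) - (60)·(-12) = r^2 - 8r + 7.
This factors as (r - 1)·(r - 7) = 0.
Eigenvalues: 1, 7.

1, 7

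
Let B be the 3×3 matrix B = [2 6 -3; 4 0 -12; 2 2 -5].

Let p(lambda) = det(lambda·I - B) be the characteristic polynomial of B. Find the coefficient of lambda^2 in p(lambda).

The coefficient of lambda^2 of det(lambda·I - B) is −trace(B).
trace(B) = (2) + (0) + (-5) = -3, so the coefficient is 3.

3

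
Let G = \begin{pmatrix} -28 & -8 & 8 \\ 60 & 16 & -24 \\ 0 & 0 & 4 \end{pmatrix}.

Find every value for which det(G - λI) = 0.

Set up det(rI - G) = 0.
Expanding the 3×3 determinant: p(r) = r^3 + 8r^2 - 16r - 128.
Try r = -4: p(-4) = 0, so -4 is a root.
Factor out (r + 4): p(r) = (r + 4)·(r^2 + 4r - 32).
The quadratic factors as (r + 8)·(r - 4).
Eigenvalues: -8, -4, 4.

-8, -4, 4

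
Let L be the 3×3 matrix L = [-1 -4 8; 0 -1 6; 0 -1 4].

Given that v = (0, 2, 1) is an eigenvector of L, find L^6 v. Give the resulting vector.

(0, 128, 64)

First find the eigenvalue: Lv = (0, 4, 2) = 2·(0, 2, 1), so λ = 2.
Then L^6 v = λ^6·v = 2^6·(0, 2, 1) = 64·(0, 2, 1) = (0, 128, 64).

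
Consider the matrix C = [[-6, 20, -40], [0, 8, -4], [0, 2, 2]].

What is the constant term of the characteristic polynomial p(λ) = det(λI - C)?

p(0) = det(0·I − C) = det(−C) = (−1)^3·det(C).
det(C) = -144, so p(0) = 144.

144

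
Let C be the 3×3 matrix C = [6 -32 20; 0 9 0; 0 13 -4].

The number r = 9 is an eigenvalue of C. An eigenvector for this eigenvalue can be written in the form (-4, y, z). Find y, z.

1, 1

We need (C - 9I)v = 0.
C - 9I = [[-3, -32, 20], [0, 0, 0], [0, 13, -13]].
Row 1: (-3)·-4 + (-32)·y + (20)·z = 0
Row 2: (0)·-4 + (0)·y + (0)·z = 0
Row 3: (0)·-4 + (13)·y + (-13)·z = 0
Solving gives y = 1, z = 1.
Check: C·(-4, 1, 1) = (-36, 9, 9) = 9·(-4, 1, 1).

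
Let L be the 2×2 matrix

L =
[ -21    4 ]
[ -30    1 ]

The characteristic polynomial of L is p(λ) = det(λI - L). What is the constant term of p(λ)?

99

p(λ) = λ^2 + 20λ + 99.
The constant term is 99.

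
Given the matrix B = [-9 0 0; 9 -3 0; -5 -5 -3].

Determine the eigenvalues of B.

B is lower triangular, so its eigenvalues are the diagonal entries.
Diagonal: -9, -3, -3.

-9, -3, -3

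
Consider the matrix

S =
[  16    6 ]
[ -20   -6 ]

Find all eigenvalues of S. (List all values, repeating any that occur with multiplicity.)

det(S - tI) = (16 - t)(-6 - t) - (6)·(-20) = t^2 - 10t + 24.
This factors as (t - 4)·(t - 6) = 0.
Eigenvalues: 4, 6.

4, 6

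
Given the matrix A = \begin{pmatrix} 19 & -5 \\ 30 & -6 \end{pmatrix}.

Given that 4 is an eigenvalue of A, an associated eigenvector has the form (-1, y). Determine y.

-3

We need (A - 4I)v = 0.
A - 4I = [[15, -5], [30, -10]].
Row 1: (15)·-1 + (-5)·y = 0
Row 2: (30)·-1 + (-10)·y = 0
Solving gives y = -3.
Check: A·(-1, -3) = (-4, -12) = 4·(-1, -3).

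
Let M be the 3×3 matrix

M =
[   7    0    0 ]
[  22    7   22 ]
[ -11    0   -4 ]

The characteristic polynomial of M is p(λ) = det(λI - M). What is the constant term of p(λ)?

196

p(λ) = λ^3 - 10λ^2 - 7λ + 196.
The constant term is 196.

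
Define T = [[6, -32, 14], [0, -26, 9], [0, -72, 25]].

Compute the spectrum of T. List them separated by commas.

Set up det(μI - T) = 0.
Cofactor expansion gives p(μ) = μ^3 - 5μ^2 - 8μ + 12.
Try μ = 1: p(1) = 0, so 1 is a root.
Factor out (μ - 1): p(μ) = (μ - 1)·(μ^2 - 4μ - 12).
The quadratic factors as (μ + 2)·(μ - 6).
Eigenvalues: -2, 1, 6.

-2, 1, 6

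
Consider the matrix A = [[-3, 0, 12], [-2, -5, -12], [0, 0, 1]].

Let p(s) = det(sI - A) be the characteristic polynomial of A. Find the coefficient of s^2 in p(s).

The coefficient of s^2 of det(sI - A) is −trace(A).
trace(A) = (-3) + (-5) + (1) = -7, so the coefficient is 7.

7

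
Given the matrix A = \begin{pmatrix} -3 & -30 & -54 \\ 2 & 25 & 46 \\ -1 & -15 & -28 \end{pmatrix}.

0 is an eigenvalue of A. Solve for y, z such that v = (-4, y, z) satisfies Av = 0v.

We need (A)v = 0.
A = [[-3, -30, -54], [2, 25, 46], [-1, -15, -28]].
Row 1: (-3)·-4 + (-30)·y + (-54)·z = 0
Row 2: (2)·-4 + (25)·y + (46)·z = 0
Row 3: (-1)·-4 + (-15)·y + (-28)·z = 0
Solving gives y = 4, z = -2.
Check: A·(-4, 4, -2) = (0, 0, 0) = 0·(-4, 4, -2).

4, -2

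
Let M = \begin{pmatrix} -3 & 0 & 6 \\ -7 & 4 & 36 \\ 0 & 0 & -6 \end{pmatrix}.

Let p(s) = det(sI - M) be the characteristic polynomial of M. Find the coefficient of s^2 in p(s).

5

The coefficient of s^2 of det(sI - M) is −trace(M).
trace(M) = (-3) + (4) + (-6) = -5, so the coefficient is 5.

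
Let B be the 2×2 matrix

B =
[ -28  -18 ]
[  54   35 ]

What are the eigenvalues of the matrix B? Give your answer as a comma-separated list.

det(B - λI) = (-28 - λ)(35 - λ) - (-18)·(54) = λ^2 - 7λ - 8.
This factors as (λ + 1)·(λ - 8) = 0.
Eigenvalues: -1, 8.

-1, 8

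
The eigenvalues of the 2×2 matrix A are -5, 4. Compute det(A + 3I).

If A has eigenvalues -5, 4, then A + 3I has eigenvalues -2, 7.
det(A + 3I) = (-2) · (7) = -14.

-14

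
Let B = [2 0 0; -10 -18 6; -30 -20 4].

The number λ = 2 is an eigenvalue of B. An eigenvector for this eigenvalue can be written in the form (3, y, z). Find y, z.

We need (B - 2I)v = 0.
B - 2I = [[0, 0, 0], [-10, -20, 6], [-30, -20, 2]].
Row 1: (0)·3 + (0)·y + (0)·z = 0
Row 2: (-10)·3 + (-20)·y + (6)·z = 0
Row 3: (-30)·3 + (-20)·y + (2)·z = 0
Solving gives y = -6, z = -15.
Check: B·(3, -6, -15) = (6, -12, -30) = 2·(3, -6, -15).

-6, -15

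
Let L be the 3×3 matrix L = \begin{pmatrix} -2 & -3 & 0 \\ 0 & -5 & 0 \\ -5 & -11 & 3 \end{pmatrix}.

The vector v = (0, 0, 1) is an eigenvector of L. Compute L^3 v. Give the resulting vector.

First find the eigenvalue: Lv = (0, 0, 3) = 3·(0, 0, 1), so λ = 3.
Then L^3 v = λ^3·v = 3^3·(0, 0, 1) = 27·(0, 0, 1) = (0, 0, 27).

(0, 0, 27)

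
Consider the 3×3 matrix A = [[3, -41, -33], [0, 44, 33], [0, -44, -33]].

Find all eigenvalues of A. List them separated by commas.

0, 3, 11

Set up det(sI - A) = 0.
Expanding the 3×3 determinant: p(s) = s^3 - 14s^2 + 33s.
Try s = 3: p(3) = 0, so 3 is a root.
Dividing by (s - 3) leaves s^2 - 11s.
The quadratic factors as s·(s - 11).
Eigenvalues: 0, 3, 11.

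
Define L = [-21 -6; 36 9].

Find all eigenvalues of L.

-9, -3

det(L - lambda·I) = (-21 - lambda)(9 - lambda) - (-6)·(36) = lambda^2 + 12·lambda + 27.
This factors as (lambda + 9)·(lambda + 3) = 0.
Eigenvalues: -9, -3.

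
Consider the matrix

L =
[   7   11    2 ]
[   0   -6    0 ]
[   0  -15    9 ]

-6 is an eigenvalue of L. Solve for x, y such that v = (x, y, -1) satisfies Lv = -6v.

We need (L + 6I)v = 0.
L + 6I = [[13, 11, 2], [0, 0, 0], [0, -15, 15]].
Row 1: (13)·x + (11)·y + (2)·-1 = 0
Row 2: (0)·x + (0)·y + (0)·-1 = 0
Row 3: (0)·x + (-15)·y + (15)·-1 = 0
Solving gives x = 1, y = -1.
Check: L·(1, -1, -1) = (-6, 6, 6) = -6·(1, -1, -1).

1, -1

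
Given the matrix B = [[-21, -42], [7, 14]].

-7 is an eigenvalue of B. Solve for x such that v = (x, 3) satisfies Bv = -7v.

We need (B + 7I)v = 0.
B + 7I = [[-14, -42], [7, 21]].
Row 1: (-14)·x + (-42)·3 = 0
Row 2: (7)·x + (21)·3 = 0
Solving gives x = -9.
Check: B·(-9, 3) = (63, -21) = -7·(-9, 3).

-9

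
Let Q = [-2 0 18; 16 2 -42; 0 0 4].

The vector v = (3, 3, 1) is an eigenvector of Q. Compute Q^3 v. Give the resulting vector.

(192, 192, 64)

First find the eigenvalue: Qv = (12, 12, 4) = 4·(3, 3, 1), so λ = 4.
Then Q^3 v = λ^3·v = 4^3·(3, 3, 1) = 64·(3, 3, 1) = (192, 192, 64).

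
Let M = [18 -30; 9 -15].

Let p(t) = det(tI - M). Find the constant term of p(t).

p(t) = t^2 - 3t.
The constant term is 0.

0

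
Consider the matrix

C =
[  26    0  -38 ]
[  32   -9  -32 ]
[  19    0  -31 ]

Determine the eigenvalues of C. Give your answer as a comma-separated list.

-12, -9, 7

Compute the characteristic polynomial p(t) = det(tI - C).
Expanding along the first row, p(t) = t^3 + 14t^2 - 39t - 756.
Since p(-12) = 0, t = -12 is a root.
Dividing by (t + 12) leaves t^2 + 2t - 63.
The quadratic factors as (t + 9)·(t - 7).
Eigenvalues: -12, -9, 7.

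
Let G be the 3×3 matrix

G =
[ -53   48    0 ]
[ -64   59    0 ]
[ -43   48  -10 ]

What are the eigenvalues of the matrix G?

-10, -5, 11

The characteristic polynomial is p(r) = det(rI - G).
Expanding along the first row, p(r) = r^3 + 4r^2 - 115r - 550.
Rational-root test: r = 11 gives p(11) = 0.
Dividing by (r - 11) leaves r^2 + 15r + 50.
The quadratic factors as (r + 10)·(r + 5).
Eigenvalues: -10, -5, 11.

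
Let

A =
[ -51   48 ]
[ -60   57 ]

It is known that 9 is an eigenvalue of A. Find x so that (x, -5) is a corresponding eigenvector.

We need (A - 9I)v = 0.
A - 9I = [[-60, 48], [-60, 48]].
Row 1: (-60)·x + (48)·-5 = 0
Row 2: (-60)·x + (48)·-5 = 0
Solving gives x = -4.
Check: A·(-4, -5) = (-36, -45) = 9·(-4, -5).

-4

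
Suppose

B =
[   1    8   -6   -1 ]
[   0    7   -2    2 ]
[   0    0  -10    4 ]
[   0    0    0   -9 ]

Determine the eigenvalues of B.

-10, -9, 1, 7

B is upper triangular, so its eigenvalues are the diagonal entries.
Diagonal: 1, 7, -10, -9.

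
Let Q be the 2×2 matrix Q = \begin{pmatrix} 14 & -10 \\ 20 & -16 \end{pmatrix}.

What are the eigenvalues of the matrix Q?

-6, 4

det(Q - λI) = (14 - λ)(-16 - λ) - (-10)·(20) = λ^2 + 2λ - 24.
This factors as (λ + 6)·(λ - 4) = 0.
Eigenvalues: -6, 4.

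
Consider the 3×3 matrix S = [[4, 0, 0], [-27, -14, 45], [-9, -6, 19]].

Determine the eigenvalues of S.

1, 4, 4

Set up det(λI - S) = 0.
Expanding along the first row, p(λ) = λ^3 - 9λ^2 + 24λ - 16.
Rational-root test: λ = 1 gives p(1) = 0.
Factor out (λ - 1): p(λ) = (λ - 1)·(λ^2 - 8λ + 16).
The quadratic factor is (λ - 4)^2.
Eigenvalues: 1, 4, 4.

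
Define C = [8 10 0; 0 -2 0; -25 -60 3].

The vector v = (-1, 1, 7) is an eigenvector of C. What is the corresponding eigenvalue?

Compute Cv: C·(-1, 1, 7) = (2, -2, -14).
Since Cv = λv, compare component 1: 2 = λ·-1, so λ = -2.

-2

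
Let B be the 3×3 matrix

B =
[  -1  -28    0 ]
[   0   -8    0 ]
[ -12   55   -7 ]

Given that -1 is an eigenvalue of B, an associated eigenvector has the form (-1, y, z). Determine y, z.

0, 2

We need (B + 1I)v = 0.
B + 1I = [[0, -28, 0], [0, -7, 0], [-12, 55, -6]].
Row 1: (0)·-1 + (-28)·y + (0)·z = 0
Row 2: (0)·-1 + (-7)·y + (0)·z = 0
Row 3: (-12)·-1 + (55)·y + (-6)·z = 0
Solving gives y = 0, z = 2.
Check: B·(-1, 0, 2) = (1, 0, -2) = -1·(-1, 0, 2).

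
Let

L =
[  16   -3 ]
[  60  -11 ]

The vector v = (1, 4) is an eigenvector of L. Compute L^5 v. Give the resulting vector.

(1024, 4096)

First find the eigenvalue: Lv = (4, 16) = 4·(1, 4), so λ = 4.
Then L^5 v = λ^5·v = 4^5·(1, 4) = 1024·(1, 4) = (1024, 4096).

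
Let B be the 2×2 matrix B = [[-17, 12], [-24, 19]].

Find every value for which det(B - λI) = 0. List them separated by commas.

-5, 7

det(B - μI) = (-17 - μ)(19 - μ) - (12)·(-24) = μ^2 - 2μ - 35.
This factors as (μ + 5)·(μ - 7) = 0.
Eigenvalues: -5, 7.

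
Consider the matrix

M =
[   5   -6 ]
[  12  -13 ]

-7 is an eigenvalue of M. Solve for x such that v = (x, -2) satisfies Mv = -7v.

-1

We need (M + 7I)v = 0.
M + 7I = [[12, -6], [12, -6]].
Row 1: (12)·x + (-6)·-2 = 0
Row 2: (12)·x + (-6)·-2 = 0
Solving gives x = -1.
Check: M·(-1, -2) = (7, 14) = -7·(-1, -2).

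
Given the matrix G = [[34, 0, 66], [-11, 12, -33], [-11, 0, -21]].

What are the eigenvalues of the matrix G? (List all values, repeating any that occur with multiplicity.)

Set up det(sI - G) = 0.
Expanding the 3×3 determinant: p(s) = s^3 - 25s^2 + 168s - 144.
Since p(1) = 0, s = 1 is a root.
Dividing by (s - 1) leaves s^2 - 24s + 144.
The quadratic factor is (s - 12)^2.
Eigenvalues: 1, 12, 12.

1, 12, 12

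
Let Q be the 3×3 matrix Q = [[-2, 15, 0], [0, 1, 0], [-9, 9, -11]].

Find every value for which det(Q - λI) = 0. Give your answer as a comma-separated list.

-11, -2, 1

Compute the characteristic polynomial p(r) = det(rI - Q).
Expanding the 3×3 determinant: p(r) = r^3 + 12r^2 + 9r - 22.
Rational-root test: r = -2 gives p(-2) = 0.
Factor out (r + 2): p(r) = (r + 2)·(r^2 + 10r - 11).
The quadratic factors as (r + 11)·(r - 1).
Eigenvalues: -11, -2, 1.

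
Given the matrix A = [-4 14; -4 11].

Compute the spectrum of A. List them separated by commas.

det(A - sI) = (-4 - s)(11 - s) - (14)·(-4) = s^2 - 7s + 12.
This factors as (s - 3)·(s - 4) = 0.
Eigenvalues: 3, 4.

3, 4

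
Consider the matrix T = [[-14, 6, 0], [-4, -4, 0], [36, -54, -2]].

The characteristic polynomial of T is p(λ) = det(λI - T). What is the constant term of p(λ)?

160

p(λ) = λ^3 + 20λ^2 + 116λ + 160.
The constant term is 160.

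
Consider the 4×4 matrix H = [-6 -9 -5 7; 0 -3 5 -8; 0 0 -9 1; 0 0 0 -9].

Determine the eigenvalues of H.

-9, -9, -6, -3

H is upper triangular, so its eigenvalues are the diagonal entries.
Diagonal: -6, -3, -9, -9.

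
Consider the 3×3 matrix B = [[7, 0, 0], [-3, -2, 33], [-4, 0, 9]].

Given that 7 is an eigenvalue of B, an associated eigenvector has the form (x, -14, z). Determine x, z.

We need (B - 7I)v = 0.
B - 7I = [[0, 0, 0], [-3, -9, 33], [-4, 0, 2]].
Row 1: (0)·x + (0)·-14 + (0)·z = 0
Row 2: (-3)·x + (-9)·-14 + (33)·z = 0
Row 3: (-4)·x + (0)·-14 + (2)·z = 0
Solving gives x = -2, z = -4.
Check: B·(-2, -14, -4) = (-14, -98, -28) = 7·(-2, -14, -4).

-2, -4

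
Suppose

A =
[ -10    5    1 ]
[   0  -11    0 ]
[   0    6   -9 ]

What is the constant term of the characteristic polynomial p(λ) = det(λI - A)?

p(0) = det(0·I − A) = det(−A) = (−1)^3·det(A).
det(A) = -990, so p(0) = 990.

990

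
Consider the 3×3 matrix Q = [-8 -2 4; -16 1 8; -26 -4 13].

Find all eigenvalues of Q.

The characteristic polynomial is p(r) = det(rI - Q).
Expanding along the first row, p(r) = r^3 - 6r^2 + 5r.
Rational-root test: r = 0 gives p(0) = 0.
Dividing by r leaves r^2 - 6r + 5.
The quadratic factors as (r - 1)·(r - 5).
Eigenvalues: 0, 1, 5.

0, 1, 5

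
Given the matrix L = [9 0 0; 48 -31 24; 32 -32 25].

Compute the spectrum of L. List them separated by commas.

-7, 1, 9

The characteristic polynomial is p(r) = det(rI - L).
Expanding the 3×3 determinant: p(r) = r^3 - 3r^2 - 61r + 63.
Since p(1) = 0, r = 1 is a root.
Factor out (r - 1): p(r) = (r - 1)·(r^2 - 2r - 63).
The quadratic factors as (r + 7)·(r - 9).
Eigenvalues: -7, 1, 9.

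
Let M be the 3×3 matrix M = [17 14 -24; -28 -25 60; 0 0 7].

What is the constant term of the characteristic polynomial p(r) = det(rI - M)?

231

p(0) = det(0·I − M) = det(−M) = (−1)^3·det(M).
det(M) = -231, so p(0) = 231.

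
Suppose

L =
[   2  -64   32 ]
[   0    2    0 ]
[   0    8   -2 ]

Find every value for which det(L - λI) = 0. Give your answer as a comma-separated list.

Compute the characteristic polynomial p(s) = det(sI - L).
Expanding the 3×3 determinant: p(s) = s^3 - 2s^2 - 4s + 8.
Try s = -2: p(-2) = 0, so -2 is a root.
Dividing by (s + 2) leaves s^2 - 4s + 4.
The quadratic factor is (s - 2)^2.
Eigenvalues: -2, 2, 2.

-2, 2, 2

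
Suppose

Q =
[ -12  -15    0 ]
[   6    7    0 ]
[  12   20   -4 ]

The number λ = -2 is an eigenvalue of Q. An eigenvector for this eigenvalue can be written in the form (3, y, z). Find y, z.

We need (Q + 2I)v = 0.
Q + 2I = [[-10, -15, 0], [6, 9, 0], [12, 20, -2]].
Row 1: (-10)·3 + (-15)·y + (0)·z = 0
Row 2: (6)·3 + (9)·y + (0)·z = 0
Row 3: (12)·3 + (20)·y + (-2)·z = 0
Solving gives y = -2, z = -2.
Check: Q·(3, -2, -2) = (-6, 4, 4) = -2·(3, -2, -2).

-2, -2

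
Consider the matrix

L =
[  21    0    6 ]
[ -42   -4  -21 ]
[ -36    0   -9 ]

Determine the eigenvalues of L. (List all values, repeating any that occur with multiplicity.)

Compute the characteristic polynomial p(λ) = det(λI - L).
Expanding along the first row, p(λ) = λ^3 - 8λ^2 - 21λ + 108.
Try λ = 3: p(3) = 0, so 3 is a root.
Factor out (λ - 3): p(λ) = (λ - 3)·(λ^2 - 5λ - 36).
The quadratic factors as (λ + 4)·(λ - 9).
Eigenvalues: -4, 3, 9.

-4, 3, 9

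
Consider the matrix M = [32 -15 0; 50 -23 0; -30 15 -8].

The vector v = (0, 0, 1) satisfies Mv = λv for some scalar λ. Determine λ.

-8

Compute Mv: M·(0, 0, 1) = (0, 0, -8).
Since Mv = λv, compare component 3: -8 = λ·1, so λ = -8.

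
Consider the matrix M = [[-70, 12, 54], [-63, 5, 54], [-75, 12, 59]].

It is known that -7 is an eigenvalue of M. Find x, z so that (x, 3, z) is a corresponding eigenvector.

4, 4

We need (M + 7I)v = 0.
M + 7I = [[-63, 12, 54], [-63, 12, 54], [-75, 12, 66]].
Row 1: (-63)·x + (12)·3 + (54)·z = 0
Row 2: (-63)·x + (12)·3 + (54)·z = 0
Row 3: (-75)·x + (12)·3 + (66)·z = 0
Solving gives x = 4, z = 4.
Check: M·(4, 3, 4) = (-28, -21, -28) = -7·(4, 3, 4).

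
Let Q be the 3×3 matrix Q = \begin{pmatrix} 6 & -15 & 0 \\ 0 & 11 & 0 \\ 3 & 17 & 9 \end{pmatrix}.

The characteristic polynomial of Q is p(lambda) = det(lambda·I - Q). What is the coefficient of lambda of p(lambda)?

p(lambda) = lambda^3 - 26·lambda^2 + 219·lambda - 594.
The coefficient of lambda is 219.

219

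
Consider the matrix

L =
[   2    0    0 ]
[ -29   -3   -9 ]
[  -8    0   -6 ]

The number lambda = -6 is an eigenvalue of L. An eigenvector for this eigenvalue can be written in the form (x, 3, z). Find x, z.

We need (L + 6I)v = 0.
L + 6I = [[8, 0, 0], [-29, 3, -9], [-8, 0, 0]].
Row 1: (8)·x + (0)·3 + (0)·z = 0
Row 2: (-29)·x + (3)·3 + (-9)·z = 0
Row 3: (-8)·x + (0)·3 + (0)·z = 0
Solving gives x = 0, z = 1.
Check: L·(0, 3, 1) = (0, -18, -6) = -6·(0, 3, 1).

0, 1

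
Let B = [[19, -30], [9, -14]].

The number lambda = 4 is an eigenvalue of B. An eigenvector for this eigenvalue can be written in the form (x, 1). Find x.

We need (B - 4I)v = 0.
B - 4I = [[15, -30], [9, -18]].
Row 1: (15)·x + (-30)·1 = 0
Row 2: (9)·x + (-18)·1 = 0
Solving gives x = 2.
Check: B·(2, 1) = (8, 4) = 4·(2, 1).

2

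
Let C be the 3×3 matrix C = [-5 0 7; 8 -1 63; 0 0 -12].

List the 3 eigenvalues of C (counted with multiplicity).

-12, -5, -1

The characteristic polynomial is p(t) = det(tI - C).
Cofactor expansion gives p(t) = t^3 + 18t^2 + 77t + 60.
Try t = -5: p(-5) = 0, so -5 is a root.
Factor out (t + 5): p(t) = (t + 5)·(t^2 + 13t + 12).
The quadratic factors as (t + 12)·(t + 1).
Eigenvalues: -12, -5, -1.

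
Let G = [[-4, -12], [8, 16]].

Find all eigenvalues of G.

4, 8

det(G - tI) = (-4 - t)(16 - t) - (-12)·(8) = t^2 - 12t + 32.
This factors as (t - 4)·(t - 8) = 0.
Eigenvalues: 4, 8.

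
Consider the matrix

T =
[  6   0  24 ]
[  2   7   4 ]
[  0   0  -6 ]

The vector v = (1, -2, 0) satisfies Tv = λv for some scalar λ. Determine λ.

Compute Tv: T·(1, -2, 0) = (6, -12, 0).
Since Tv = λv, compare component 1: 6 = λ·1, so λ = 6.

6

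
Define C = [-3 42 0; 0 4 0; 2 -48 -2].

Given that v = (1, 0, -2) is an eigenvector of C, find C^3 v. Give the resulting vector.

First find the eigenvalue: Cv = (-3, 0, 6) = -3·(1, 0, -2), so λ = -3.
Then C^3 v = λ^3·v = (-3)^3·(1, 0, -2) = -27·(1, 0, -2) = (-27, 0, 54).

(-27, 0, 54)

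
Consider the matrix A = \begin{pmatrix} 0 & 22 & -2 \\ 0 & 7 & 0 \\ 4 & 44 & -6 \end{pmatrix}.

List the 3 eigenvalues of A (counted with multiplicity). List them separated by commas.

-4, -2, 7

The characteristic polynomial is p(lambda) = det(lambda·I - A).
Expanding the 3×3 determinant: p(lambda) = lambda^3 - lambda^2 - 34·lambda - 56.
Try lambda = -4: p(-4) = 0, so -4 is a root.
Factor out (lambda + 4): p(lambda) = (lambda + 4)·(lambda^2 - 5·lambda - 14).
The quadratic factors as (lambda + 2)·(lambda - 7).
Eigenvalues: -4, -2, 7.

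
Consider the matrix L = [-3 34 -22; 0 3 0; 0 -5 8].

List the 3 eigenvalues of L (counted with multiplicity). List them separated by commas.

-3, 3, 8

The characteristic polynomial is p(lambda) = det(lambda·I - L).
Expanding the 3×3 determinant: p(lambda) = lambda^3 - 8·lambda^2 - 9·lambda + 72.
Rational-root test: lambda = -3 gives p(-3) = 0.
Factor out (lambda + 3): p(lambda) = (lambda + 3)·(lambda^2 - 11·lambda + 24).
The quadratic factors as (lambda - 3)·(lambda - 8).
Eigenvalues: -3, 3, 8.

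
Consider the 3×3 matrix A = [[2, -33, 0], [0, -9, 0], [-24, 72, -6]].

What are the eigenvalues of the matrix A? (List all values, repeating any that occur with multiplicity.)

-9, -6, 2

Compute the characteristic polynomial p(lambda) = det(lambda·I - A).
Expanding along the first row, p(lambda) = lambda^3 + 13·lambda^2 + 24·lambda - 108.
Try lambda = 2: p(2) = 0, so 2 is a root.
Dividing by (lambda - 2) leaves lambda^2 + 15·lambda + 54.
The quadratic factors as (lambda + 9)·(lambda + 6).
Eigenvalues: -9, -6, 2.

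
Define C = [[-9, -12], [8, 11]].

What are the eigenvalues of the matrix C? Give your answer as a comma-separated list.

det(C - lambda·I) = (-9 - lambda)(11 - lambda) - (-12)·(8) = lambda^2 - 2·lambda - 3.
This factors as (lambda + 1)·(lambda - 3) = 0.
Eigenvalues: -1, 3.

-1, 3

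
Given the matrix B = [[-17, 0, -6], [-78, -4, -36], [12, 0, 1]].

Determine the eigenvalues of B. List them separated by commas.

Set up det(rI - B) = 0.
Expanding the 3×3 determinant: p(r) = r^3 + 20r^2 + 119r + 220.
Try r = -4: p(-4) = 0, so -4 is a root.
Factor out (r + 4): p(r) = (r + 4)·(r^2 + 16r + 55).
The quadratic factors as (r + 11)·(r + 5).
Eigenvalues: -11, -5, -4.

-11, -5, -4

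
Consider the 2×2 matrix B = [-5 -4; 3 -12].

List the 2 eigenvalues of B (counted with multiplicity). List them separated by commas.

-9, -8

det(B - rI) = (-5 - r)(-12 - r) - (-4)·(3) = r^2 + 17r + 72.
This factors as (r + 9)·(r + 8) = 0.
Eigenvalues: -9, -8.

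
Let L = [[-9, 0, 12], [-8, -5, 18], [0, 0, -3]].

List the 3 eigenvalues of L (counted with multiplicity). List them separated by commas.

-9, -5, -3

Compute the characteristic polynomial p(λ) = det(λI - L).
Cofactor expansion gives p(λ) = λ^3 + 17λ^2 + 87λ + 135.
Try λ = -9: p(-9) = 0, so -9 is a root.
Factor out (λ + 9): p(λ) = (λ + 9)·(λ^2 + 8λ + 15).
The quadratic factors as (λ + 5)·(λ + 3).
Eigenvalues: -9, -5, -3.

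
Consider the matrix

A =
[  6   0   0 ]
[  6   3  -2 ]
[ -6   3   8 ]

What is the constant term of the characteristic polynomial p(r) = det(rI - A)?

p(0) = det(0·I − A) = det(−A) = (−1)^3·det(A).
det(A) = 180, so p(0) = -180.

-180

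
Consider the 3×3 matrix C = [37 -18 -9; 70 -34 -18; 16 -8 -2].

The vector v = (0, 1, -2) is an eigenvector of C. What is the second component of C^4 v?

First find the eigenvalue: Cv = (0, 2, -4) = 2·(0, 1, -2), so λ = 2.
Then C^4 v = λ^4·v = 2^4·(0, 1, -2) = 16·(0, 1, -2) = (0, 16, -32).

16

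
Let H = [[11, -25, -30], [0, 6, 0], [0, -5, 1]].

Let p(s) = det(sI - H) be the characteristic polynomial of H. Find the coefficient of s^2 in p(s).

The coefficient of s^2 of det(sI - H) is −trace(H).
trace(H) = (11) + (6) + (1) = 18, so the coefficient is -18.

-18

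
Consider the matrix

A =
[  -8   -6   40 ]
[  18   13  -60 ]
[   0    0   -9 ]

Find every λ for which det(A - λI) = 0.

The characteristic polynomial is p(r) = det(rI - A).
Cofactor expansion gives p(r) = r^3 + 4r^2 - 41r + 36.
Rational-root test: r = 1 gives p(1) = 0.
Factor out (r - 1): p(r) = (r - 1)·(r^2 + 5r - 36).
The quadratic factors as (r + 9)·(r - 4).
Eigenvalues: -9, 1, 4.

-9, 1, 4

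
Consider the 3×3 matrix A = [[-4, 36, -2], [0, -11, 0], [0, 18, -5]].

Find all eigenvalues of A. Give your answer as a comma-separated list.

-11, -5, -4

Compute the characteristic polynomial p(t) = det(tI - A).
Expanding the 3×3 determinant: p(t) = t^3 + 20t^2 + 119t + 220.
Since p(-4) = 0, t = -4 is a root.
Factor out (t + 4): p(t) = (t + 4)·(t^2 + 16t + 55).
The quadratic factors as (t + 11)·(t + 5).
Eigenvalues: -11, -5, -4.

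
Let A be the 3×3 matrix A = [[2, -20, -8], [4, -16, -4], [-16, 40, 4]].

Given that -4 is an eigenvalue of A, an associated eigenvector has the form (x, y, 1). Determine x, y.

-2, -1

We need (A + 4I)v = 0.
A + 4I = [[6, -20, -8], [4, -12, -4], [-16, 40, 8]].
Row 1: (6)·x + (-20)·y + (-8)·1 = 0
Row 2: (4)·x + (-12)·y + (-4)·1 = 0
Row 3: (-16)·x + (40)·y + (8)·1 = 0
Solving gives x = -2, y = -1.
Check: A·(-2, -1, 1) = (8, 4, -4) = -4·(-2, -1, 1).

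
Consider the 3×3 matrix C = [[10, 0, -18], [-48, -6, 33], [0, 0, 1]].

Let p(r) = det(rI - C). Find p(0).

p(0) = det(0·I − C) = det(−C) = (−1)^3·det(C).
det(C) = -60, so p(0) = 60.

60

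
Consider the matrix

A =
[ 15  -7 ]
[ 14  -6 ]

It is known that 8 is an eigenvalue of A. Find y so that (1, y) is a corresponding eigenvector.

We need (A - 8I)v = 0.
A - 8I = [[7, -7], [14, -14]].
Row 1: (7)·1 + (-7)·y = 0
Row 2: (14)·1 + (-14)·y = 0
Solving gives y = 1.
Check: A·(1, 1) = (8, 8) = 8·(1, 1).

1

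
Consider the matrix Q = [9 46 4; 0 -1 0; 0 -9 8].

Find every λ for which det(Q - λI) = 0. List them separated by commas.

Set up det(sI - Q) = 0.
Expanding the 3×3 determinant: p(s) = s^3 - 16s^2 + 55s + 72.
Try s = -1: p(-1) = 0, so -1 is a root.
Dividing by (s + 1) leaves s^2 - 17s + 72.
The quadratic factors as (s - 8)·(s - 9).
Eigenvalues: -1, 8, 9.

-1, 8, 9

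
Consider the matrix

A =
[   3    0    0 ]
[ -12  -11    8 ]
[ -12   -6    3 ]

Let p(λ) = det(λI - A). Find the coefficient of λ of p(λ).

p(λ) = λ^3 + 5λ^2 - 9λ - 45.
The coefficient of λ is -9.

-9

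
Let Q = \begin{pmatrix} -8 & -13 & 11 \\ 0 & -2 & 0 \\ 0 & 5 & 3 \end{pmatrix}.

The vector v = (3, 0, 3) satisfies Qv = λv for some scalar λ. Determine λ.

3

Compute Qv: Q·(3, 0, 3) = (9, 0, 9).
Since Qv = λv, compare component 1: 9 = λ·3, so λ = 3.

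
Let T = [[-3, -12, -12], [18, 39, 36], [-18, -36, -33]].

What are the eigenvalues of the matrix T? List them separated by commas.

Set up det(λI - T) = 0.
Cofactor expansion gives p(λ) = λ^3 - 3λ^2 - 9λ + 27.
Rational-root test: λ = -3 gives p(-3) = 0.
Dividing by (λ + 3) leaves λ^2 - 6λ + 9.
The quadratic factor is (λ - 3)^2.
Eigenvalues: -3, 3, 3.

-3, 3, 3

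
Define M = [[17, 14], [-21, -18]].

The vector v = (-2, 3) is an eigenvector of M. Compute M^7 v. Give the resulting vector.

(32768, -49152)

First find the eigenvalue: Mv = (8, -12) = -4·(-2, 3), so λ = -4.
Then M^7 v = λ^7·v = (-4)^7·(-2, 3) = -16384·(-2, 3) = (32768, -49152).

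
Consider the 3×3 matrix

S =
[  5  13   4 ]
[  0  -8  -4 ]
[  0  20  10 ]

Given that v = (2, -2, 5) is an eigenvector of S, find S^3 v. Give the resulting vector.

(16, -16, 40)

First find the eigenvalue: Sv = (4, -4, 10) = 2·(2, -2, 5), so λ = 2.
Then S^3 v = λ^3·v = 2^3·(2, -2, 5) = 8·(2, -2, 5) = (16, -16, 40).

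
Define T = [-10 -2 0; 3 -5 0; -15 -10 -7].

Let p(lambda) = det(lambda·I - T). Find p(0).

392

p(0) = det(0·I − T) = det(−T) = (−1)^3·det(T).
det(T) = -392, so p(0) = 392.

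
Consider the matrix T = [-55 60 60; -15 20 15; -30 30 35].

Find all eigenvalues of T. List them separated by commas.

-10, 5, 5

Set up det(λI - T) = 0.
Cofactor expansion gives p(λ) = λ^3 - 75λ + 250.
Try λ = -10: p(-10) = 0, so -10 is a root.
Dividing by (λ + 10) leaves λ^2 - 10λ + 25.
The quadratic factor is (λ - 5)^2.
Eigenvalues: -10, 5, 5.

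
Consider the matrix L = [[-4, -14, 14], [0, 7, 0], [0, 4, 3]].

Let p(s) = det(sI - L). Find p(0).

84

p(0) = det(0·I − L) = det(−L) = (−1)^3·det(L).
det(L) = -84, so p(0) = 84.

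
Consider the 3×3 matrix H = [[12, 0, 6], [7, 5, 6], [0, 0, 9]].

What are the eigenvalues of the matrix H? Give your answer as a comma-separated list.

Set up det(λI - H) = 0.
Expanding along the first row, p(λ) = λ^3 - 26λ^2 + 213λ - 540.
Try λ = 9: p(9) = 0, so 9 is a root.
Dividing by (λ - 9) leaves λ^2 - 17λ + 60.
The quadratic factors as (λ - 5)·(λ - 12).
Eigenvalues: 5, 9, 12.

5, 9, 12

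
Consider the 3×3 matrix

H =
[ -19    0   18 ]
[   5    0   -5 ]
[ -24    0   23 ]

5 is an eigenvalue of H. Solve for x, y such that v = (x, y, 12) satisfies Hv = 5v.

9, -3

We need (H - 5I)v = 0.
H - 5I = [[-24, 0, 18], [5, -5, -5], [-24, 0, 18]].
Row 1: (-24)·x + (0)·y + (18)·12 = 0
Row 2: (5)·x + (-5)·y + (-5)·12 = 0
Row 3: (-24)·x + (0)·y + (18)·12 = 0
Solving gives x = 9, y = -3.
Check: H·(9, -3, 12) = (45, -15, 60) = 5·(9, -3, 12).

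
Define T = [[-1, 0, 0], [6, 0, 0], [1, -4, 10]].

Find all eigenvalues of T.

-1, 0, 10

T is lower triangular, so its eigenvalues are the diagonal entries.
Diagonal: -1, 0, 10.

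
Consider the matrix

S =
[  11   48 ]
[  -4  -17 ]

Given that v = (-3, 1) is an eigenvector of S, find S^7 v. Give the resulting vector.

First find the eigenvalue: Sv = (15, -5) = -5·(-3, 1), so λ = -5.
Then S^7 v = λ^7·v = (-5)^7·(-3, 1) = -78125·(-3, 1) = (234375, -78125).

(234375, -78125)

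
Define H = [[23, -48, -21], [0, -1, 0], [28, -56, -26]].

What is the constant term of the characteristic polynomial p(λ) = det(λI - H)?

-10

p(0) = det(0·I − H) = det(−H) = (−1)^3·det(H).
det(H) = 10, so p(0) = -10.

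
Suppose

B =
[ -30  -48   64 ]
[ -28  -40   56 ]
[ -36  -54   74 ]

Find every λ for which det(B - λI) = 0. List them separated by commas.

Compute the characteristic polynomial p(r) = det(rI - B).
Expanding along the first row, p(r) = r^3 - 4r^2 + 4r.
Rational-root test: r = 0 gives p(0) = 0.
Dividing by r leaves r^2 - 4r + 4.
The quadratic factor is (r - 2)^2.
Eigenvalues: 0, 2, 2.

0, 2, 2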